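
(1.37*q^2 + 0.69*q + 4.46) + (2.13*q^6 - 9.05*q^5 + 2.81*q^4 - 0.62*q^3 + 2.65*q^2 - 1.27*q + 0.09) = 2.13*q^6 - 9.05*q^5 + 2.81*q^4 - 0.62*q^3 + 4.02*q^2 - 0.58*q + 4.55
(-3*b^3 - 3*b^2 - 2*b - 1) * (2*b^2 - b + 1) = -6*b^5 - 3*b^4 - 4*b^3 - 3*b^2 - b - 1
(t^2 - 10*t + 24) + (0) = t^2 - 10*t + 24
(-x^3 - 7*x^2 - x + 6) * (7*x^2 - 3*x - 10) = -7*x^5 - 46*x^4 + 24*x^3 + 115*x^2 - 8*x - 60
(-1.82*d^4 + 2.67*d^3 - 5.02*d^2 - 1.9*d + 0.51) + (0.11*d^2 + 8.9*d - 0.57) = -1.82*d^4 + 2.67*d^3 - 4.91*d^2 + 7.0*d - 0.0599999999999999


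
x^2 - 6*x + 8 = (x - 4)*(x - 2)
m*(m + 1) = m^2 + m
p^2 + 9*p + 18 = (p + 3)*(p + 6)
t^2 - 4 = (t - 2)*(t + 2)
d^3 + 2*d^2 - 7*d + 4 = (d - 1)^2*(d + 4)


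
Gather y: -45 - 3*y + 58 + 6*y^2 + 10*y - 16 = 6*y^2 + 7*y - 3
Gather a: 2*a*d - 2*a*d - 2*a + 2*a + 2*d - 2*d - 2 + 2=0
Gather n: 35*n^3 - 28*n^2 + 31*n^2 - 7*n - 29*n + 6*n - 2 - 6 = 35*n^3 + 3*n^2 - 30*n - 8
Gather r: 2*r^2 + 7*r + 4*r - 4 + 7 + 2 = 2*r^2 + 11*r + 5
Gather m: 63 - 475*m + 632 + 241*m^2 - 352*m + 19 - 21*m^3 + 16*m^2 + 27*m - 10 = -21*m^3 + 257*m^2 - 800*m + 704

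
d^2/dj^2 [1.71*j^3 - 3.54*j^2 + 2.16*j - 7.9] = 10.26*j - 7.08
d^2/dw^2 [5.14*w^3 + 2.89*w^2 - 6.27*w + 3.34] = 30.84*w + 5.78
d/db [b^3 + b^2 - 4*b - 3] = 3*b^2 + 2*b - 4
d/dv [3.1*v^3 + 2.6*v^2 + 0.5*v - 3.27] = 9.3*v^2 + 5.2*v + 0.5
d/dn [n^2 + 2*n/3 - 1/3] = 2*n + 2/3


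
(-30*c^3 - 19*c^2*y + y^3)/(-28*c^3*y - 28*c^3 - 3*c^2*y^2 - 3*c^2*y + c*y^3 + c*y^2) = (30*c^3 + 19*c^2*y - y^3)/(c*(28*c^2*y + 28*c^2 + 3*c*y^2 + 3*c*y - y^3 - y^2))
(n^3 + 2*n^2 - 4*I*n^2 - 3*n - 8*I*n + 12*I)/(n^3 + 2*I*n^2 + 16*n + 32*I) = (n^2 + 2*n - 3)/(n^2 + 6*I*n - 8)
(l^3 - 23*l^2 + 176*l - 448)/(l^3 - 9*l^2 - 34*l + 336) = (l - 8)/(l + 6)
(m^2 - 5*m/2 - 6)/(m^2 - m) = (m^2 - 5*m/2 - 6)/(m*(m - 1))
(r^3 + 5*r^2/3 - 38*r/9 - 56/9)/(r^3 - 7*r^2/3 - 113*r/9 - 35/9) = (3*r^2 - 2*r - 8)/(3*r^2 - 14*r - 5)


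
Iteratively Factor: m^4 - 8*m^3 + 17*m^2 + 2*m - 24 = (m - 2)*(m^3 - 6*m^2 + 5*m + 12) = (m - 2)*(m + 1)*(m^2 - 7*m + 12) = (m - 4)*(m - 2)*(m + 1)*(m - 3)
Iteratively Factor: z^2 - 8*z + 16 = (z - 4)*(z - 4)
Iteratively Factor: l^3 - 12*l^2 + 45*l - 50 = (l - 5)*(l^2 - 7*l + 10) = (l - 5)*(l - 2)*(l - 5)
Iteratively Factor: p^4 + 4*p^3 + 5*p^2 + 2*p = (p + 1)*(p^3 + 3*p^2 + 2*p) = p*(p + 1)*(p^2 + 3*p + 2) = p*(p + 1)*(p + 2)*(p + 1)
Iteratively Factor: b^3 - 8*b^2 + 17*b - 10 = (b - 1)*(b^2 - 7*b + 10) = (b - 5)*(b - 1)*(b - 2)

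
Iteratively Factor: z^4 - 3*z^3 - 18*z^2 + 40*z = (z)*(z^3 - 3*z^2 - 18*z + 40) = z*(z - 2)*(z^2 - z - 20) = z*(z - 2)*(z + 4)*(z - 5)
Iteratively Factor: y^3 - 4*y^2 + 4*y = (y - 2)*(y^2 - 2*y) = (y - 2)^2*(y)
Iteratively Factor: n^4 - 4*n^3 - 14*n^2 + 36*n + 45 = (n + 3)*(n^3 - 7*n^2 + 7*n + 15) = (n - 5)*(n + 3)*(n^2 - 2*n - 3) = (n - 5)*(n + 1)*(n + 3)*(n - 3)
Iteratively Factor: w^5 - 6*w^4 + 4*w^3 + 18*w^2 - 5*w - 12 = (w + 1)*(w^4 - 7*w^3 + 11*w^2 + 7*w - 12) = (w + 1)^2*(w^3 - 8*w^2 + 19*w - 12) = (w - 3)*(w + 1)^2*(w^2 - 5*w + 4) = (w - 3)*(w - 1)*(w + 1)^2*(w - 4)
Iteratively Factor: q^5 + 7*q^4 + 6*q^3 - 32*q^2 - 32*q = (q - 2)*(q^4 + 9*q^3 + 24*q^2 + 16*q) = q*(q - 2)*(q^3 + 9*q^2 + 24*q + 16) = q*(q - 2)*(q + 4)*(q^2 + 5*q + 4) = q*(q - 2)*(q + 1)*(q + 4)*(q + 4)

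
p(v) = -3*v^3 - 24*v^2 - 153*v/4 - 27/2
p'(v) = -9*v^2 - 48*v - 153/4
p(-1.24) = 2.75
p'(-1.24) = 7.43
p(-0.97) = 3.76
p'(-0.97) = -0.16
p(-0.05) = -11.65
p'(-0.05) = -35.87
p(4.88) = -1120.35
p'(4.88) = -486.82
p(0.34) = -29.40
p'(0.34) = -55.61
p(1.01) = -79.71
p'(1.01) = -95.91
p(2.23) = -251.42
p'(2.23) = -190.05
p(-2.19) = -13.33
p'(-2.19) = 23.71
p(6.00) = -1755.00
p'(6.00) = -650.25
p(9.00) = -4488.75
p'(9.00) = -1199.25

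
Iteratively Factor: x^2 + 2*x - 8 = (x + 4)*(x - 2)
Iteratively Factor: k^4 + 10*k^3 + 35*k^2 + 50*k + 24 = (k + 1)*(k^3 + 9*k^2 + 26*k + 24) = (k + 1)*(k + 4)*(k^2 + 5*k + 6) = (k + 1)*(k + 3)*(k + 4)*(k + 2)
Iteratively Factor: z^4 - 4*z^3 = (z)*(z^3 - 4*z^2) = z*(z - 4)*(z^2) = z^2*(z - 4)*(z)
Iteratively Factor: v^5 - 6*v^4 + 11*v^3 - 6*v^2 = (v - 3)*(v^4 - 3*v^3 + 2*v^2) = (v - 3)*(v - 2)*(v^3 - v^2) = v*(v - 3)*(v - 2)*(v^2 - v) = v*(v - 3)*(v - 2)*(v - 1)*(v)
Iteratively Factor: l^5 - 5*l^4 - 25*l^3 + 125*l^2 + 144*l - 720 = (l + 4)*(l^4 - 9*l^3 + 11*l^2 + 81*l - 180) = (l + 3)*(l + 4)*(l^3 - 12*l^2 + 47*l - 60) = (l - 5)*(l + 3)*(l + 4)*(l^2 - 7*l + 12) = (l - 5)*(l - 3)*(l + 3)*(l + 4)*(l - 4)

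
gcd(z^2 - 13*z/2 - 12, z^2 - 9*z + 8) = z - 8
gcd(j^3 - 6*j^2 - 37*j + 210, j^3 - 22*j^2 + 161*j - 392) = j - 7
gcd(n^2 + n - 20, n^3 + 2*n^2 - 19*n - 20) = n^2 + n - 20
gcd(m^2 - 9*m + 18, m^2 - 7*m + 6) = m - 6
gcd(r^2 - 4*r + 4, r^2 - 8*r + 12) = r - 2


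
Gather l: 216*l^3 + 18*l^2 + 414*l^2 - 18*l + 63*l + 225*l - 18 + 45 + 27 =216*l^3 + 432*l^2 + 270*l + 54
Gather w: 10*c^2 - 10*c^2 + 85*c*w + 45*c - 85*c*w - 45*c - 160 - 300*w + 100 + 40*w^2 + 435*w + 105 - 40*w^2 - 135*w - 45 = 0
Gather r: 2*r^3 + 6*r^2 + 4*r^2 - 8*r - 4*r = 2*r^3 + 10*r^2 - 12*r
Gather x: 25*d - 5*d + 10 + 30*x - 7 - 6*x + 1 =20*d + 24*x + 4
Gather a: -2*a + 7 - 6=1 - 2*a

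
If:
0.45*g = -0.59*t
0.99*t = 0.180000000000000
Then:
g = -0.24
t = 0.18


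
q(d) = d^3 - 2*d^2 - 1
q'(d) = 3*d^2 - 4*d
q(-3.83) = -86.52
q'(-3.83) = 59.33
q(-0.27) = -1.17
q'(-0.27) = 1.30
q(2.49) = 2.04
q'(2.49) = 8.64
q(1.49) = -2.13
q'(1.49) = 0.70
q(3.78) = 24.43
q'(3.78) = 27.75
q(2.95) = 7.27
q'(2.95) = 14.31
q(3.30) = 13.16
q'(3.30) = 19.47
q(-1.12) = -4.91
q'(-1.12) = 8.24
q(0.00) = -1.00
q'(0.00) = 0.00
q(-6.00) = -289.00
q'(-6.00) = 132.00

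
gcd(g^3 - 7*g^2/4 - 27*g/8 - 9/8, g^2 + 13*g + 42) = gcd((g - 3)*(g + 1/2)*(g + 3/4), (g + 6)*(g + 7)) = 1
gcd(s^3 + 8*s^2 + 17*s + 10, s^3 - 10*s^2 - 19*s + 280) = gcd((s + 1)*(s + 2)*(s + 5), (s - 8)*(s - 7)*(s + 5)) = s + 5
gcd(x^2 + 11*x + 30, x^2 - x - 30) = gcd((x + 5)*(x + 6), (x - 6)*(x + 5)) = x + 5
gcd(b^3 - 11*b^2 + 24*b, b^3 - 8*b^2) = b^2 - 8*b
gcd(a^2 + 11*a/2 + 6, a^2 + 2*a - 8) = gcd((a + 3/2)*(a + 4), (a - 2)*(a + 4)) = a + 4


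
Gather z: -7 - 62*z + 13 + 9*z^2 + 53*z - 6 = 9*z^2 - 9*z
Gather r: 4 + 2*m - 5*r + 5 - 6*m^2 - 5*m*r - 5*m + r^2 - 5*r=-6*m^2 - 3*m + r^2 + r*(-5*m - 10) + 9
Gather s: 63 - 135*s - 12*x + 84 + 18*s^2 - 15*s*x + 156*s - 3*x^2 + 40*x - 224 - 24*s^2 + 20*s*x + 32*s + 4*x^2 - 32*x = -6*s^2 + s*(5*x + 53) + x^2 - 4*x - 77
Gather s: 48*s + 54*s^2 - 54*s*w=54*s^2 + s*(48 - 54*w)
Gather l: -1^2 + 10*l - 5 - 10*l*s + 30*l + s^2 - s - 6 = l*(40 - 10*s) + s^2 - s - 12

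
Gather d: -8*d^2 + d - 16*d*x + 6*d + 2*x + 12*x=-8*d^2 + d*(7 - 16*x) + 14*x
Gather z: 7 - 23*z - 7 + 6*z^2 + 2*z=6*z^2 - 21*z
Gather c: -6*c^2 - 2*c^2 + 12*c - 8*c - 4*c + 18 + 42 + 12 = 72 - 8*c^2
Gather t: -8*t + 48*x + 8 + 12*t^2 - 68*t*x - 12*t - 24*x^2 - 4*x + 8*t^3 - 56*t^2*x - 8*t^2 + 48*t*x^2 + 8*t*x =8*t^3 + t^2*(4 - 56*x) + t*(48*x^2 - 60*x - 20) - 24*x^2 + 44*x + 8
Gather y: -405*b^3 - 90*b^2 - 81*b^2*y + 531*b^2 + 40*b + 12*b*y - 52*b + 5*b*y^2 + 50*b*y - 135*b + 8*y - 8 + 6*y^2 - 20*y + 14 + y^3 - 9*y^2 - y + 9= -405*b^3 + 441*b^2 - 147*b + y^3 + y^2*(5*b - 3) + y*(-81*b^2 + 62*b - 13) + 15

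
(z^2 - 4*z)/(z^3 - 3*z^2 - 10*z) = (4 - z)/(-z^2 + 3*z + 10)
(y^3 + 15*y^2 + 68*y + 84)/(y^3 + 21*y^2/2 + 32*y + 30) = 2*(y + 7)/(2*y + 5)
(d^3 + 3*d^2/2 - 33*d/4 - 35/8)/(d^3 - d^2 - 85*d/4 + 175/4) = (4*d^2 + 16*d + 7)/(2*(2*d^2 + 3*d - 35))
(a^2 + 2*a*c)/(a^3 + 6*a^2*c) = (a + 2*c)/(a*(a + 6*c))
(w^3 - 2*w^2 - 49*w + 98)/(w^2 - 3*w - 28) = (w^2 + 5*w - 14)/(w + 4)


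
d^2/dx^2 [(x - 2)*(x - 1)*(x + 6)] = 6*x + 6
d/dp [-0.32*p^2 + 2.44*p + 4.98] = 2.44 - 0.64*p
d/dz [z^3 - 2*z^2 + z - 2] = 3*z^2 - 4*z + 1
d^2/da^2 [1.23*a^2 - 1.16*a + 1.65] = 2.46000000000000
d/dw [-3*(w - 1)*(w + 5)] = -6*w - 12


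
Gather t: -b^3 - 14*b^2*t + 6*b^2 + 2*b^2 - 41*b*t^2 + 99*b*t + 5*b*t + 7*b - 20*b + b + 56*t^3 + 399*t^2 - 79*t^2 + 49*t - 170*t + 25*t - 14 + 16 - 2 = -b^3 + 8*b^2 - 12*b + 56*t^3 + t^2*(320 - 41*b) + t*(-14*b^2 + 104*b - 96)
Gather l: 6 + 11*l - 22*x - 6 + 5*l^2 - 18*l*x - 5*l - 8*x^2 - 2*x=5*l^2 + l*(6 - 18*x) - 8*x^2 - 24*x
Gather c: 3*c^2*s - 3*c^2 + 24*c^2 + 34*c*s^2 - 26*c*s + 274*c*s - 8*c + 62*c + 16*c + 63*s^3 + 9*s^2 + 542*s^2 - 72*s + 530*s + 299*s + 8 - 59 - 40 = c^2*(3*s + 21) + c*(34*s^2 + 248*s + 70) + 63*s^3 + 551*s^2 + 757*s - 91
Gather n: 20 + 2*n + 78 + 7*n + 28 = 9*n + 126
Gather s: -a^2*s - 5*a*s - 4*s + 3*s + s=s*(-a^2 - 5*a)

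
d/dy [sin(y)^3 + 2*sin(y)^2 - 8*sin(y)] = (3*sin(y)^2 + 4*sin(y) - 8)*cos(y)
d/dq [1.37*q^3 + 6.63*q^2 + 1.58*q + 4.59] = 4.11*q^2 + 13.26*q + 1.58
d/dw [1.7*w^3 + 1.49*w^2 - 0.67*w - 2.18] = 5.1*w^2 + 2.98*w - 0.67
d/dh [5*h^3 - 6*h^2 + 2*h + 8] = 15*h^2 - 12*h + 2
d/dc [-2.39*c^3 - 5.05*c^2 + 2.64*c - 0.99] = -7.17*c^2 - 10.1*c + 2.64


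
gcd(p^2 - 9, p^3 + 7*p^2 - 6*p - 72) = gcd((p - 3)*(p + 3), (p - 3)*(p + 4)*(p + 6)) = p - 3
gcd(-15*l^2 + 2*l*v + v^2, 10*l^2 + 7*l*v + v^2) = 5*l + v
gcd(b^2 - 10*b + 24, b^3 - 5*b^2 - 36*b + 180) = b - 6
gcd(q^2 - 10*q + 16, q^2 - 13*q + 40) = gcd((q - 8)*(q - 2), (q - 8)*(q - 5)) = q - 8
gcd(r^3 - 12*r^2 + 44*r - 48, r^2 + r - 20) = r - 4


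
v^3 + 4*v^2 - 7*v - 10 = (v - 2)*(v + 1)*(v + 5)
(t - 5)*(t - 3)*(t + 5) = t^3 - 3*t^2 - 25*t + 75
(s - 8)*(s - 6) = s^2 - 14*s + 48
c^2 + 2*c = c*(c + 2)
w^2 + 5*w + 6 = (w + 2)*(w + 3)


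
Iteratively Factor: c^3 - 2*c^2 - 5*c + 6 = (c - 3)*(c^2 + c - 2) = (c - 3)*(c + 2)*(c - 1)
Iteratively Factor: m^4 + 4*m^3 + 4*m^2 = (m + 2)*(m^3 + 2*m^2) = m*(m + 2)*(m^2 + 2*m) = m^2*(m + 2)*(m + 2)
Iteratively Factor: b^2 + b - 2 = (b - 1)*(b + 2)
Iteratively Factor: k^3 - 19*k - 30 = (k - 5)*(k^2 + 5*k + 6) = (k - 5)*(k + 3)*(k + 2)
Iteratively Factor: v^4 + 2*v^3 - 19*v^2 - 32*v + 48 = (v + 3)*(v^3 - v^2 - 16*v + 16) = (v - 1)*(v + 3)*(v^2 - 16) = (v - 4)*(v - 1)*(v + 3)*(v + 4)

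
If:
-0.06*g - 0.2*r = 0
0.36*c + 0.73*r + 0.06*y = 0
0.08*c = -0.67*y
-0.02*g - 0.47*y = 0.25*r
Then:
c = 0.00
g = 0.00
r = 0.00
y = 0.00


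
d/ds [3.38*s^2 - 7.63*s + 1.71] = 6.76*s - 7.63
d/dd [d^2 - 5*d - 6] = 2*d - 5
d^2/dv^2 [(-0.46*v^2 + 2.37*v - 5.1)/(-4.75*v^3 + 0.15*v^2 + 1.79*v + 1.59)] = (20.7575*v^6 - 320.83875*v^5 + 1414.42365*v^4 - 50.15742*v^3 - 474.93936*v^2 + 242.71407*v + 46.065486)/(107.171875*v^9 - 10.153125*v^8 - 120.84*v^7 - 99.97425*v^6 + 52.33485*v^5 + 79.56468*v^4 + 27.728596*v^3 - 16.421202*v^2 - 13.575897*v - 4.019679)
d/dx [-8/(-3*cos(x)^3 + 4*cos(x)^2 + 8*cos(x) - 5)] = 8*(9*cos(x)^2 - 8*cos(x) - 8)*sin(x)/(3*cos(x)^3 - 4*cos(x)^2 - 8*cos(x) + 5)^2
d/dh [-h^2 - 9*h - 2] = -2*h - 9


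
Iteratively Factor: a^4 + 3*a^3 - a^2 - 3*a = (a + 1)*(a^3 + 2*a^2 - 3*a) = (a + 1)*(a + 3)*(a^2 - a) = (a - 1)*(a + 1)*(a + 3)*(a)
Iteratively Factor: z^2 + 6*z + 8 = (z + 2)*(z + 4)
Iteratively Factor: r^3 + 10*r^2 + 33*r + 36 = (r + 4)*(r^2 + 6*r + 9) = (r + 3)*(r + 4)*(r + 3)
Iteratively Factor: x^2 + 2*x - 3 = (x + 3)*(x - 1)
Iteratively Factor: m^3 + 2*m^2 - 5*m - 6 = (m + 3)*(m^2 - m - 2) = (m - 2)*(m + 3)*(m + 1)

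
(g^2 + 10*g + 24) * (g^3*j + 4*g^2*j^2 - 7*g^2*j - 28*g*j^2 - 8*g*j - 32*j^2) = g^5*j + 4*g^4*j^2 + 3*g^4*j + 12*g^3*j^2 - 54*g^3*j - 216*g^2*j^2 - 248*g^2*j - 992*g*j^2 - 192*g*j - 768*j^2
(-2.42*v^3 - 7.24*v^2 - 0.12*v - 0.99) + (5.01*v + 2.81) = -2.42*v^3 - 7.24*v^2 + 4.89*v + 1.82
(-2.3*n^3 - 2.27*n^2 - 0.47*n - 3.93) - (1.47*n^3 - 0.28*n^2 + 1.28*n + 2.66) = -3.77*n^3 - 1.99*n^2 - 1.75*n - 6.59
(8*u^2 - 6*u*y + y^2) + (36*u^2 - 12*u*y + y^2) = 44*u^2 - 18*u*y + 2*y^2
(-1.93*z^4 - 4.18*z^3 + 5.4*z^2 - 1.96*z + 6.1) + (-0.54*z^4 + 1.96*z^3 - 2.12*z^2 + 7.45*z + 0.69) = -2.47*z^4 - 2.22*z^3 + 3.28*z^2 + 5.49*z + 6.79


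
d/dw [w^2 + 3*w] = 2*w + 3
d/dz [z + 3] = 1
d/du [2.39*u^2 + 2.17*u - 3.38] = 4.78*u + 2.17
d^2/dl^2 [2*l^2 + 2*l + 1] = 4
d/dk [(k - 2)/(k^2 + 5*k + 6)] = (k^2 + 5*k - (k - 2)*(2*k + 5) + 6)/(k^2 + 5*k + 6)^2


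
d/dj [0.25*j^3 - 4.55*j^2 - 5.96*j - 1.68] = 0.75*j^2 - 9.1*j - 5.96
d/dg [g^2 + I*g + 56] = 2*g + I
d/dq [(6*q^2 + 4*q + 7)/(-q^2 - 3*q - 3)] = (-14*q^2 - 22*q + 9)/(q^4 + 6*q^3 + 15*q^2 + 18*q + 9)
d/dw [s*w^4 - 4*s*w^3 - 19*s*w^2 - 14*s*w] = 2*s*(2*w^3 - 6*w^2 - 19*w - 7)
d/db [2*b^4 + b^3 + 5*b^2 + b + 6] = 8*b^3 + 3*b^2 + 10*b + 1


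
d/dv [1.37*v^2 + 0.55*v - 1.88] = 2.74*v + 0.55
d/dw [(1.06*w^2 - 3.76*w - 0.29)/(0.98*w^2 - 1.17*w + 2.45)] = (2.4446*w^2 + 5.7624*w - 9.5513)/(0.9604*w^4 - 2.2932*w^3 + 6.1709*w^2 - 5.733*w + 6.0025)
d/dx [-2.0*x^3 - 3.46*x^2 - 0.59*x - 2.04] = -6.0*x^2 - 6.92*x - 0.59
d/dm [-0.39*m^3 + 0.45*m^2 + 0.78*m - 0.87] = -1.17*m^2 + 0.9*m + 0.78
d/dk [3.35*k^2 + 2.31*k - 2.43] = 6.7*k + 2.31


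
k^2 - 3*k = k*(k - 3)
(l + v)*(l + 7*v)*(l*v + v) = l^3*v + 8*l^2*v^2 + l^2*v + 7*l*v^3 + 8*l*v^2 + 7*v^3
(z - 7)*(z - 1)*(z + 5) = z^3 - 3*z^2 - 33*z + 35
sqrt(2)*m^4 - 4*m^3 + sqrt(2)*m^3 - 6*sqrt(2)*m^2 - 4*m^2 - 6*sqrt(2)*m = m*(m - 3*sqrt(2))*(m + sqrt(2))*(sqrt(2)*m + sqrt(2))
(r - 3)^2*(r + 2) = r^3 - 4*r^2 - 3*r + 18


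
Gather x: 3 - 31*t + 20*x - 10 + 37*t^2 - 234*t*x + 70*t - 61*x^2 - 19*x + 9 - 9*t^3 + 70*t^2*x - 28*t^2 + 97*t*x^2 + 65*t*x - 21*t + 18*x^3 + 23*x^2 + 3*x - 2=-9*t^3 + 9*t^2 + 18*t + 18*x^3 + x^2*(97*t - 38) + x*(70*t^2 - 169*t + 4)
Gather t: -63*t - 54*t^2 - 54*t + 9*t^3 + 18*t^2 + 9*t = 9*t^3 - 36*t^2 - 108*t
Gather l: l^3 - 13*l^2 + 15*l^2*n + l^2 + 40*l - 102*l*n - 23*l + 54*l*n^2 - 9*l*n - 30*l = l^3 + l^2*(15*n - 12) + l*(54*n^2 - 111*n - 13)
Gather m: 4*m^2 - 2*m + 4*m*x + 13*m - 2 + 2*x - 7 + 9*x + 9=4*m^2 + m*(4*x + 11) + 11*x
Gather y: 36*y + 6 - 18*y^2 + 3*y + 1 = -18*y^2 + 39*y + 7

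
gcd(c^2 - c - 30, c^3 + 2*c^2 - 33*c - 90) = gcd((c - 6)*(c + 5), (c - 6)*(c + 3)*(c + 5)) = c^2 - c - 30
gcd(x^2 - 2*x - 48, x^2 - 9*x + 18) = 1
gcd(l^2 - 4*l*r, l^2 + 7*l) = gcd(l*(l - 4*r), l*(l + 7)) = l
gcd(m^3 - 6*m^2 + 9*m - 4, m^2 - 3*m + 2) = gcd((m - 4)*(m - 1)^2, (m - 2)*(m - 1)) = m - 1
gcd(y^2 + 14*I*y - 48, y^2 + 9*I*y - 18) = y + 6*I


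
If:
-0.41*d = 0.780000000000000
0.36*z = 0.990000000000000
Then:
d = -1.90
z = 2.75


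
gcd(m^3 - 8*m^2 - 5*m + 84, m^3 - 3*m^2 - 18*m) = m + 3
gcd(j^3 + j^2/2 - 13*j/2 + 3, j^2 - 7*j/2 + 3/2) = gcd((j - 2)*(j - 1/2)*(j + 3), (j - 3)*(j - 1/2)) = j - 1/2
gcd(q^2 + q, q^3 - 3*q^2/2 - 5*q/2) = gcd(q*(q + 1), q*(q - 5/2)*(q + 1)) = q^2 + q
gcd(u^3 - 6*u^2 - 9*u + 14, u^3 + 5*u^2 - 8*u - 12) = 1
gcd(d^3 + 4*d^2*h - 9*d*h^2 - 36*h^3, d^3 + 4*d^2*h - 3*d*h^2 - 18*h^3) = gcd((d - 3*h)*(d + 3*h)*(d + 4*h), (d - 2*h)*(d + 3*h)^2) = d + 3*h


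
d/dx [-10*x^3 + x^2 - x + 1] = -30*x^2 + 2*x - 1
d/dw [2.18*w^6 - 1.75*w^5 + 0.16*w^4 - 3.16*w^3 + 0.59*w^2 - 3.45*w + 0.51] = 13.08*w^5 - 8.75*w^4 + 0.64*w^3 - 9.48*w^2 + 1.18*w - 3.45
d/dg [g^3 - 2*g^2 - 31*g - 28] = 3*g^2 - 4*g - 31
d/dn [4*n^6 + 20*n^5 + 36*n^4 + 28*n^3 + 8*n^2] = 4*n*(6*n^4 + 25*n^3 + 36*n^2 + 21*n + 4)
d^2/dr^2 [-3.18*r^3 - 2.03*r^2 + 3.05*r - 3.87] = -19.08*r - 4.06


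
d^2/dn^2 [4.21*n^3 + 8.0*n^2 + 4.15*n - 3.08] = 25.26*n + 16.0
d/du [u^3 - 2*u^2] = u*(3*u - 4)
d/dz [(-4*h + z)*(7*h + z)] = 3*h + 2*z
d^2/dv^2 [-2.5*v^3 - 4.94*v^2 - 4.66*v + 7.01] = -15.0*v - 9.88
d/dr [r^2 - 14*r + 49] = 2*r - 14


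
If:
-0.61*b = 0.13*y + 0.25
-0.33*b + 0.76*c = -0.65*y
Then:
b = -0.213114754098361*y - 0.409836065573771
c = -0.947799827437446*y - 0.177955133735979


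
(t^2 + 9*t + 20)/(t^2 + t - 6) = (t^2 + 9*t + 20)/(t^2 + t - 6)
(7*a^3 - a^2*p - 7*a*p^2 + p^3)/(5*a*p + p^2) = (7*a^3 - a^2*p - 7*a*p^2 + p^3)/(p*(5*a + p))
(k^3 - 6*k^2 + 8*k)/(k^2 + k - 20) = k*(k - 2)/(k + 5)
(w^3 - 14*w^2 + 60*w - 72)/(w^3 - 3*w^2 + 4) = (w^2 - 12*w + 36)/(w^2 - w - 2)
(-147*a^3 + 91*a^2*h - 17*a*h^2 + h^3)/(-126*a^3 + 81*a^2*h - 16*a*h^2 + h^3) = (7*a - h)/(6*a - h)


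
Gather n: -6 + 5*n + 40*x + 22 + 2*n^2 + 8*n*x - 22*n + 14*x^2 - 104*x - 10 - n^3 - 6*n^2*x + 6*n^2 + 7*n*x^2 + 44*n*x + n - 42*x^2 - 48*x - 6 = -n^3 + n^2*(8 - 6*x) + n*(7*x^2 + 52*x - 16) - 28*x^2 - 112*x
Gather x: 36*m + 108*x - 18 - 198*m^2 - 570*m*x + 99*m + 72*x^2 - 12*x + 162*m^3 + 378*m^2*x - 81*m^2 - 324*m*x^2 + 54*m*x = 162*m^3 - 279*m^2 + 135*m + x^2*(72 - 324*m) + x*(378*m^2 - 516*m + 96) - 18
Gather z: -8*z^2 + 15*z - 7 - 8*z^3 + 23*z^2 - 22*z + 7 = -8*z^3 + 15*z^2 - 7*z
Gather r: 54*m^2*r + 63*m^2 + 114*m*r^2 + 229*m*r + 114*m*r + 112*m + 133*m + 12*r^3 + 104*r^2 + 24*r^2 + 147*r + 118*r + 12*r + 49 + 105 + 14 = 63*m^2 + 245*m + 12*r^3 + r^2*(114*m + 128) + r*(54*m^2 + 343*m + 277) + 168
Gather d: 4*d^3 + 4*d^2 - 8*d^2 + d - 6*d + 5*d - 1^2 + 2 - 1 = 4*d^3 - 4*d^2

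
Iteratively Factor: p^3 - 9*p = (p - 3)*(p^2 + 3*p) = (p - 3)*(p + 3)*(p)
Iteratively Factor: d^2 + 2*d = (d)*(d + 2)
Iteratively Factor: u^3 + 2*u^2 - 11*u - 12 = (u - 3)*(u^2 + 5*u + 4) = (u - 3)*(u + 1)*(u + 4)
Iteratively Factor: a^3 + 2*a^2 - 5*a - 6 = (a - 2)*(a^2 + 4*a + 3) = (a - 2)*(a + 1)*(a + 3)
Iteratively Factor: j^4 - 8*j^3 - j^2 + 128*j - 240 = (j - 3)*(j^3 - 5*j^2 - 16*j + 80) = (j - 3)*(j + 4)*(j^2 - 9*j + 20) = (j - 5)*(j - 3)*(j + 4)*(j - 4)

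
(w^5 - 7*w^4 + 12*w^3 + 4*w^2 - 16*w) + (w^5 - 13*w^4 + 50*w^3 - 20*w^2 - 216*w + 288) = 2*w^5 - 20*w^4 + 62*w^3 - 16*w^2 - 232*w + 288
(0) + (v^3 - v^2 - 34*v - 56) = v^3 - v^2 - 34*v - 56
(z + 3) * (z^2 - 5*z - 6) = z^3 - 2*z^2 - 21*z - 18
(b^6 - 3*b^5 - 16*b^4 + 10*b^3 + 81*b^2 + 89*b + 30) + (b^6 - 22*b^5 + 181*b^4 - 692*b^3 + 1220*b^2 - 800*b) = 2*b^6 - 25*b^5 + 165*b^4 - 682*b^3 + 1301*b^2 - 711*b + 30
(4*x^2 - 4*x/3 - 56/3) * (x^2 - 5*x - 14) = 4*x^4 - 64*x^3/3 - 68*x^2 + 112*x + 784/3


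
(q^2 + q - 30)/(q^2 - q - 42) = (q - 5)/(q - 7)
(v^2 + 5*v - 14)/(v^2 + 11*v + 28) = (v - 2)/(v + 4)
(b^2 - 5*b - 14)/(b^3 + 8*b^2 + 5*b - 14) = (b - 7)/(b^2 + 6*b - 7)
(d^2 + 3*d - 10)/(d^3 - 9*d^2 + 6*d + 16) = (d + 5)/(d^2 - 7*d - 8)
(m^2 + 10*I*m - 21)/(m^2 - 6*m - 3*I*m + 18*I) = (m^2 + 10*I*m - 21)/(m^2 - 6*m - 3*I*m + 18*I)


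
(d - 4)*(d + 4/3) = d^2 - 8*d/3 - 16/3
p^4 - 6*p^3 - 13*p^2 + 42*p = p*(p - 7)*(p - 2)*(p + 3)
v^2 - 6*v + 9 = (v - 3)^2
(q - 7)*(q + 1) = q^2 - 6*q - 7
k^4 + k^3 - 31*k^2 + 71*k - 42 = (k - 3)*(k - 2)*(k - 1)*(k + 7)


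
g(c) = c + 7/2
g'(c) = 1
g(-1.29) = 2.21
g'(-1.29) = 1.00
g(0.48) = 3.98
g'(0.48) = 1.00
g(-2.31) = 1.19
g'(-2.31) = 1.00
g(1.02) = 4.52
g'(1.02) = 1.00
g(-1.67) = 1.83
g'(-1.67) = 1.00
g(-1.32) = 2.18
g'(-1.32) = 1.00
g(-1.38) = 2.12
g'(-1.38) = 1.00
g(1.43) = 4.93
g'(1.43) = 1.00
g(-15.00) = -11.50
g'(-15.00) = 1.00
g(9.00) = 12.50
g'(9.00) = 1.00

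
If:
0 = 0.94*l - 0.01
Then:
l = 0.01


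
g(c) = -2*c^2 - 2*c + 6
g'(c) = -4*c - 2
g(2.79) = -15.15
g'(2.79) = -13.16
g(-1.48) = 4.58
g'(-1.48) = 3.92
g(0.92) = 2.47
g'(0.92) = -5.68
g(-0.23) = 6.35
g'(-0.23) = -1.08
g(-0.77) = 6.35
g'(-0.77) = 1.08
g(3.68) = -28.44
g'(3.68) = -16.72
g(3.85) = -31.34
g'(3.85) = -17.40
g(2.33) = -9.52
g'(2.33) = -11.32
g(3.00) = -18.00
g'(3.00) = -14.00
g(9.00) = -174.00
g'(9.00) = -38.00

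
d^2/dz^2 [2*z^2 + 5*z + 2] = 4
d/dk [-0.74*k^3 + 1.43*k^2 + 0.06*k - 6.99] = -2.22*k^2 + 2.86*k + 0.06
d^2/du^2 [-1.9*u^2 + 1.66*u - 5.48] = -3.80000000000000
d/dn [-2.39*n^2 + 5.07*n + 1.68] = 5.07 - 4.78*n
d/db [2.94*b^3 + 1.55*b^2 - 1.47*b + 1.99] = 8.82*b^2 + 3.1*b - 1.47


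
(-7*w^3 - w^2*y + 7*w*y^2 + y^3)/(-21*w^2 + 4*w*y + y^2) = (-w^2 + y^2)/(-3*w + y)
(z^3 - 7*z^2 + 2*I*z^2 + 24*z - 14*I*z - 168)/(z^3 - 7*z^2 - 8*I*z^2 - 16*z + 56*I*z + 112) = (z + 6*I)/(z - 4*I)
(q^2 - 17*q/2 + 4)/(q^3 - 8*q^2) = (q - 1/2)/q^2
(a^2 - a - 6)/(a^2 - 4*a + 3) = (a + 2)/(a - 1)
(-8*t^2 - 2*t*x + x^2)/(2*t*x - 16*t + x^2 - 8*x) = (-4*t + x)/(x - 8)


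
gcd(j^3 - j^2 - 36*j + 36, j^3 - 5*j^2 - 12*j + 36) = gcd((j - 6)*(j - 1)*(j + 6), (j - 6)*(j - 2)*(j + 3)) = j - 6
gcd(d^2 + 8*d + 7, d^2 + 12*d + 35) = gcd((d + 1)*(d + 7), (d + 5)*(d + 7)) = d + 7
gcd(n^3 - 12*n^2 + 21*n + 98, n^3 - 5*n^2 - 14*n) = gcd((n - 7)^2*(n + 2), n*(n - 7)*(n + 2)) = n^2 - 5*n - 14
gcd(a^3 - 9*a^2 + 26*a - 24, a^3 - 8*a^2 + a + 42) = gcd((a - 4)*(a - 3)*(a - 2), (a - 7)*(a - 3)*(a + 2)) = a - 3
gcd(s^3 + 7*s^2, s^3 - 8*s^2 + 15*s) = s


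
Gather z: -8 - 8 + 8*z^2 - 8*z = 8*z^2 - 8*z - 16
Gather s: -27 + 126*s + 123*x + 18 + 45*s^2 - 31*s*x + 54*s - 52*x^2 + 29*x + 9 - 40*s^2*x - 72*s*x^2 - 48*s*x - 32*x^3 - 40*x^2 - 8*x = s^2*(45 - 40*x) + s*(-72*x^2 - 79*x + 180) - 32*x^3 - 92*x^2 + 144*x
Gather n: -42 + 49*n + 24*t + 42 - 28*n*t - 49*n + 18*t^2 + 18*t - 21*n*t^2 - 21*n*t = n*(-21*t^2 - 49*t) + 18*t^2 + 42*t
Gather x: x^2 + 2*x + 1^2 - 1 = x^2 + 2*x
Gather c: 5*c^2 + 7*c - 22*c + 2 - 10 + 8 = 5*c^2 - 15*c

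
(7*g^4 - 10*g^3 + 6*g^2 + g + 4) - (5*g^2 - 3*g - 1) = 7*g^4 - 10*g^3 + g^2 + 4*g + 5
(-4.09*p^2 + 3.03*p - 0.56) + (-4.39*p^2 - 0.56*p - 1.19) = -8.48*p^2 + 2.47*p - 1.75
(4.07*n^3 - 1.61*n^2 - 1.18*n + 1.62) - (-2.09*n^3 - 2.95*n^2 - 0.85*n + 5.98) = 6.16*n^3 + 1.34*n^2 - 0.33*n - 4.36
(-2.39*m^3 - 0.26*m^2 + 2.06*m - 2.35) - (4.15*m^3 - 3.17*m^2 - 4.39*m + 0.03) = -6.54*m^3 + 2.91*m^2 + 6.45*m - 2.38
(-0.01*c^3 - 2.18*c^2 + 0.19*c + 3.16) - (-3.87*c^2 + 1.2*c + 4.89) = -0.01*c^3 + 1.69*c^2 - 1.01*c - 1.73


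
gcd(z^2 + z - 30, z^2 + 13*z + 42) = z + 6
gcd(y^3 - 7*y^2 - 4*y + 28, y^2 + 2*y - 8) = y - 2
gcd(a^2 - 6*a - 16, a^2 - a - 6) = a + 2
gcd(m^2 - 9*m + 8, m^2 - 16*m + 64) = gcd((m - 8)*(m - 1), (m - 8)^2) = m - 8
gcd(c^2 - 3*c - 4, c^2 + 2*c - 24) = c - 4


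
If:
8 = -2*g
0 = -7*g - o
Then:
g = -4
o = 28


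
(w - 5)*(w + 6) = w^2 + w - 30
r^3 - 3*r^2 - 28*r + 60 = (r - 6)*(r - 2)*(r + 5)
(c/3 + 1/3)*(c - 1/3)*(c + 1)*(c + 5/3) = c^4/3 + 10*c^3/9 + 28*c^2/27 + 2*c/27 - 5/27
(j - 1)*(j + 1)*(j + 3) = j^3 + 3*j^2 - j - 3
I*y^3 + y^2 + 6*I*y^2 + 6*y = y*(y + 6)*(I*y + 1)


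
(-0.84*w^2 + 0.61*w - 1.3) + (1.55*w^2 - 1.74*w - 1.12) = 0.71*w^2 - 1.13*w - 2.42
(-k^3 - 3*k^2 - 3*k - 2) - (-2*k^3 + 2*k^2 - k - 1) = k^3 - 5*k^2 - 2*k - 1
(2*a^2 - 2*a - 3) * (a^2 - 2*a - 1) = 2*a^4 - 6*a^3 - a^2 + 8*a + 3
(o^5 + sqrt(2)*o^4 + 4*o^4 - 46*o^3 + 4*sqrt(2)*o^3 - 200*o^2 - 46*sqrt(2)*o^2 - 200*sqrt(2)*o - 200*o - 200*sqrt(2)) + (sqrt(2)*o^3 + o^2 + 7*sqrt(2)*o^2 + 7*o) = o^5 + sqrt(2)*o^4 + 4*o^4 - 46*o^3 + 5*sqrt(2)*o^3 - 199*o^2 - 39*sqrt(2)*o^2 - 200*sqrt(2)*o - 193*o - 200*sqrt(2)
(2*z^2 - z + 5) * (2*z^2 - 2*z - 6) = 4*z^4 - 6*z^3 - 4*z - 30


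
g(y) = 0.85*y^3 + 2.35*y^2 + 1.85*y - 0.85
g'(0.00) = 1.85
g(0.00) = -0.85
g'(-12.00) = 312.65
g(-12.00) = -1153.45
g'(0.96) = 8.71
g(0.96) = 3.84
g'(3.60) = 51.82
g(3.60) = 75.92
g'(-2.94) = 10.07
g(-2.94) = -7.58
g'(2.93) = 37.51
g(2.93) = 46.13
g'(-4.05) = 24.64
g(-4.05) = -26.26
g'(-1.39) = 0.24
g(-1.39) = -1.16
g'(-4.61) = 34.38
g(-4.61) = -42.71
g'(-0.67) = -0.15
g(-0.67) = -1.29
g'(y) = 2.55*y^2 + 4.7*y + 1.85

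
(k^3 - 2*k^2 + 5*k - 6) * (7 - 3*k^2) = -3*k^5 + 6*k^4 - 8*k^3 + 4*k^2 + 35*k - 42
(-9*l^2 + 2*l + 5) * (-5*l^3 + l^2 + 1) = 45*l^5 - 19*l^4 - 23*l^3 - 4*l^2 + 2*l + 5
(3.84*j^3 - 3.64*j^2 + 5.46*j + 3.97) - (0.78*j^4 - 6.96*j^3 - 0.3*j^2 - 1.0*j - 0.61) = -0.78*j^4 + 10.8*j^3 - 3.34*j^2 + 6.46*j + 4.58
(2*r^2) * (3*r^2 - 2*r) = 6*r^4 - 4*r^3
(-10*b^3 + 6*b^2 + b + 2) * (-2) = 20*b^3 - 12*b^2 - 2*b - 4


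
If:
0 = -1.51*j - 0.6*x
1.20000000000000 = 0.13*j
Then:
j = 9.23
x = -23.23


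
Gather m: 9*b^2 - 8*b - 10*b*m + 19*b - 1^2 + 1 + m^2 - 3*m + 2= 9*b^2 + 11*b + m^2 + m*(-10*b - 3) + 2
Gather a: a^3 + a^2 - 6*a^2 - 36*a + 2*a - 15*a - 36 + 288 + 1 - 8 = a^3 - 5*a^2 - 49*a + 245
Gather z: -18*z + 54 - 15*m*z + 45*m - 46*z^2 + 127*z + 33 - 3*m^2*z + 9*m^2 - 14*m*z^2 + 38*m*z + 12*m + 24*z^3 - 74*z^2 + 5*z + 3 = 9*m^2 + 57*m + 24*z^3 + z^2*(-14*m - 120) + z*(-3*m^2 + 23*m + 114) + 90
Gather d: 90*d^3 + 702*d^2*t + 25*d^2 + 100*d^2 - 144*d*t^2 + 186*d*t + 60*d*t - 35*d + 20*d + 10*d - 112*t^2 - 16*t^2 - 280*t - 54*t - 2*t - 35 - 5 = 90*d^3 + d^2*(702*t + 125) + d*(-144*t^2 + 246*t - 5) - 128*t^2 - 336*t - 40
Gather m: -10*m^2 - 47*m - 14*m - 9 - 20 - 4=-10*m^2 - 61*m - 33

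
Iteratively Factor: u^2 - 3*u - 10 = (u - 5)*(u + 2)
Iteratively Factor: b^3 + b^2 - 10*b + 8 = (b + 4)*(b^2 - 3*b + 2) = (b - 1)*(b + 4)*(b - 2)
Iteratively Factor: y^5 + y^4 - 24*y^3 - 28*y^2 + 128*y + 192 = (y + 4)*(y^4 - 3*y^3 - 12*y^2 + 20*y + 48) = (y - 3)*(y + 4)*(y^3 - 12*y - 16) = (y - 3)*(y + 2)*(y + 4)*(y^2 - 2*y - 8) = (y - 4)*(y - 3)*(y + 2)*(y + 4)*(y + 2)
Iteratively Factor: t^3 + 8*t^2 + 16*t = (t + 4)*(t^2 + 4*t) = (t + 4)^2*(t)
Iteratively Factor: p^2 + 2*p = (p + 2)*(p)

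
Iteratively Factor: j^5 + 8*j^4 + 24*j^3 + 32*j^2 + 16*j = (j + 2)*(j^4 + 6*j^3 + 12*j^2 + 8*j) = (j + 2)^2*(j^3 + 4*j^2 + 4*j) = (j + 2)^3*(j^2 + 2*j) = (j + 2)^4*(j)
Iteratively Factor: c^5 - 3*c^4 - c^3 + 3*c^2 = (c - 3)*(c^4 - c^2) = (c - 3)*(c + 1)*(c^3 - c^2) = c*(c - 3)*(c + 1)*(c^2 - c) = c^2*(c - 3)*(c + 1)*(c - 1)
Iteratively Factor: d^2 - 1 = (d - 1)*(d + 1)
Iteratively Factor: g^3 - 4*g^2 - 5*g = (g + 1)*(g^2 - 5*g) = (g - 5)*(g + 1)*(g)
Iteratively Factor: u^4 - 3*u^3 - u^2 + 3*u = (u - 3)*(u^3 - u) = u*(u - 3)*(u^2 - 1) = u*(u - 3)*(u - 1)*(u + 1)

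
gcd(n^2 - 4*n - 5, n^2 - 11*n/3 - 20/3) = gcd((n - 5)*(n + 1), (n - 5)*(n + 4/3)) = n - 5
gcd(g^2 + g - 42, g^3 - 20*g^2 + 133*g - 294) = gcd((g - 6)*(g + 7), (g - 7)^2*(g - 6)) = g - 6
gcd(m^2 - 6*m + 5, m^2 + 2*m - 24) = 1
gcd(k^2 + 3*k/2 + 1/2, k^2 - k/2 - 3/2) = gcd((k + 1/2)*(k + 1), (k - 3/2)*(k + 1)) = k + 1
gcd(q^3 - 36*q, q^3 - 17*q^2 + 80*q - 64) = 1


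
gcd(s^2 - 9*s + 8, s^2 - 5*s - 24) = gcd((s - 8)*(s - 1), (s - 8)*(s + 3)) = s - 8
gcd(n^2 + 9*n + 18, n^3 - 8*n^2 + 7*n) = 1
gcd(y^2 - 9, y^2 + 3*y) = y + 3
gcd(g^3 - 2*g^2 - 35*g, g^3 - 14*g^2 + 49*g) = g^2 - 7*g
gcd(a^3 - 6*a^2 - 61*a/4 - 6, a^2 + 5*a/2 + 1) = a + 1/2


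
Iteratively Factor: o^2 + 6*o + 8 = (o + 2)*(o + 4)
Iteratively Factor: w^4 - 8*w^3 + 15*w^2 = (w - 5)*(w^3 - 3*w^2) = w*(w - 5)*(w^2 - 3*w) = w*(w - 5)*(w - 3)*(w)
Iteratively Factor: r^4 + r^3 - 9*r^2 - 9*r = (r)*(r^3 + r^2 - 9*r - 9) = r*(r + 1)*(r^2 - 9) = r*(r + 1)*(r + 3)*(r - 3)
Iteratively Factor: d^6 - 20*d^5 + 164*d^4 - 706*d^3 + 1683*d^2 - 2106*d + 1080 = (d - 4)*(d^5 - 16*d^4 + 100*d^3 - 306*d^2 + 459*d - 270) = (d - 4)*(d - 3)*(d^4 - 13*d^3 + 61*d^2 - 123*d + 90) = (d - 5)*(d - 4)*(d - 3)*(d^3 - 8*d^2 + 21*d - 18) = (d - 5)*(d - 4)*(d - 3)*(d - 2)*(d^2 - 6*d + 9) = (d - 5)*(d - 4)*(d - 3)^2*(d - 2)*(d - 3)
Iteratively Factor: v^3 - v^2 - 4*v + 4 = (v - 2)*(v^2 + v - 2) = (v - 2)*(v + 2)*(v - 1)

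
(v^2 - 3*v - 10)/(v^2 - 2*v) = (v^2 - 3*v - 10)/(v*(v - 2))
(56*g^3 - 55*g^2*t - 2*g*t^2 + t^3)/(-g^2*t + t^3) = (-56*g^2 - g*t + t^2)/(t*(g + t))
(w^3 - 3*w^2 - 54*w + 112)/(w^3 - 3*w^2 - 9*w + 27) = (w^3 - 3*w^2 - 54*w + 112)/(w^3 - 3*w^2 - 9*w + 27)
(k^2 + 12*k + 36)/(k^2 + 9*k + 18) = (k + 6)/(k + 3)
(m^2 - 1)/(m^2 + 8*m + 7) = (m - 1)/(m + 7)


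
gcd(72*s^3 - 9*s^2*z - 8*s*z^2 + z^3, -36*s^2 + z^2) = 1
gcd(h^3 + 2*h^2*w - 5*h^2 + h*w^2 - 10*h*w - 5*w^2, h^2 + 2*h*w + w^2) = h^2 + 2*h*w + w^2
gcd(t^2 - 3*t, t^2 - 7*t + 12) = t - 3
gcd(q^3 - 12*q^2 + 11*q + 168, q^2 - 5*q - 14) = q - 7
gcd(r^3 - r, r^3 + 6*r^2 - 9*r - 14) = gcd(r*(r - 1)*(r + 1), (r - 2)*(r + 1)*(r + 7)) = r + 1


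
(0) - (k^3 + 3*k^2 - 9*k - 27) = -k^3 - 3*k^2 + 9*k + 27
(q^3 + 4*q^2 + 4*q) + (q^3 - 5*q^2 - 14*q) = 2*q^3 - q^2 - 10*q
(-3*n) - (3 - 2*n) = -n - 3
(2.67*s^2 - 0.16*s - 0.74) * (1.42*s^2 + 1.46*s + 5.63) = 3.7914*s^4 + 3.671*s^3 + 13.7477*s^2 - 1.9812*s - 4.1662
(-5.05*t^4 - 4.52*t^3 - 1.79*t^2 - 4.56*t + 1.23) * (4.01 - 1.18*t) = 5.959*t^5 - 14.9169*t^4 - 16.013*t^3 - 1.7971*t^2 - 19.737*t + 4.9323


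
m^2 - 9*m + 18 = (m - 6)*(m - 3)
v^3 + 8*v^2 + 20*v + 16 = (v + 2)^2*(v + 4)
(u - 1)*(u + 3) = u^2 + 2*u - 3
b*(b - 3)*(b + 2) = b^3 - b^2 - 6*b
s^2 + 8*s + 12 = (s + 2)*(s + 6)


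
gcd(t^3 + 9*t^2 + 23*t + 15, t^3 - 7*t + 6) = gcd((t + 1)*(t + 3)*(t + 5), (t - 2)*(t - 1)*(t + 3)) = t + 3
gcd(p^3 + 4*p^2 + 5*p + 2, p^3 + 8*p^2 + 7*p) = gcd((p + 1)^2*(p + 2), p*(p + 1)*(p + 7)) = p + 1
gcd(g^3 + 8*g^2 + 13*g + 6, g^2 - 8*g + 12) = 1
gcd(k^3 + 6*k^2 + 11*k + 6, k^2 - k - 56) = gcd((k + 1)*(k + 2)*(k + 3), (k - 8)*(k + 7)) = 1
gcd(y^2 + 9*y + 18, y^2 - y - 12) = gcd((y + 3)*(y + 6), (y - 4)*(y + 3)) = y + 3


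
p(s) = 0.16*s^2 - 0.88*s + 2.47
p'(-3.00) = -1.84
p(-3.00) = 6.55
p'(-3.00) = -1.84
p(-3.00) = 6.55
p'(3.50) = 0.24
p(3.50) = 1.35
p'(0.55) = -0.70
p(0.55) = 2.03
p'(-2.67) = -1.73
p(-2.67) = 5.96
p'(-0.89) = -1.16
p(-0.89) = 3.38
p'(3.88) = 0.36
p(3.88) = 1.46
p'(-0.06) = -0.90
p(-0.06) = 2.52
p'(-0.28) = -0.97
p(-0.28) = 2.73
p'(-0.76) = -1.12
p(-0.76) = 3.23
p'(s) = 0.32*s - 0.88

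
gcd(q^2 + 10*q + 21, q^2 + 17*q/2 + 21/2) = q + 7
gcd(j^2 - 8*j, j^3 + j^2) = j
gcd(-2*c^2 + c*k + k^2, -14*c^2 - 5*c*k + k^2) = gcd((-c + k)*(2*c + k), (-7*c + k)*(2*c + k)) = 2*c + k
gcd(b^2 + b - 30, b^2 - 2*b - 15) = b - 5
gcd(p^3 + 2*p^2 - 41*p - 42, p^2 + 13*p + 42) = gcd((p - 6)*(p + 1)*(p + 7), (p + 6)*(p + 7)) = p + 7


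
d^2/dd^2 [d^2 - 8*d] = 2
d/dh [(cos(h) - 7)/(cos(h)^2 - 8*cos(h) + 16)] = (cos(h) - 10)*sin(h)/(cos(h) - 4)^3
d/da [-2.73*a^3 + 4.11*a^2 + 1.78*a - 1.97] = -8.19*a^2 + 8.22*a + 1.78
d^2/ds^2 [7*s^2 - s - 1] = 14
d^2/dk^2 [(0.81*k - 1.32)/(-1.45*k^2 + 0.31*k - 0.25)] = (-(0.81*k - 1.32)*(2.9*k - 0.31)*(5.8*k - 0.62) + (7.047*k - 4.3302)*(1.45*k^2 - 0.31*k + 0.25))/(1.45*k^2 - 0.31*k + 0.25)^3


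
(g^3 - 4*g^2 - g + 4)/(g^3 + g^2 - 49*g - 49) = (g^2 - 5*g + 4)/(g^2 - 49)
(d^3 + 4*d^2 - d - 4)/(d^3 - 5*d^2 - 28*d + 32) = (d + 1)/(d - 8)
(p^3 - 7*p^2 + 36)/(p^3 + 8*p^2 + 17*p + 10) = (p^2 - 9*p + 18)/(p^2 + 6*p + 5)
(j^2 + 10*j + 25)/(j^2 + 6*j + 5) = (j + 5)/(j + 1)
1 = 1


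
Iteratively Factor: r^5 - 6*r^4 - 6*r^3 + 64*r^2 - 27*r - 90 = (r - 3)*(r^4 - 3*r^3 - 15*r^2 + 19*r + 30) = (r - 3)*(r - 2)*(r^3 - r^2 - 17*r - 15) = (r - 3)*(r - 2)*(r + 3)*(r^2 - 4*r - 5) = (r - 3)*(r - 2)*(r + 1)*(r + 3)*(r - 5)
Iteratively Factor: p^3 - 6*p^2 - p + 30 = (p - 3)*(p^2 - 3*p - 10) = (p - 5)*(p - 3)*(p + 2)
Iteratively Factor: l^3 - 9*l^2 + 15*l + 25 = (l + 1)*(l^2 - 10*l + 25) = (l - 5)*(l + 1)*(l - 5)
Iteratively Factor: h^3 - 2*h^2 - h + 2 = (h - 2)*(h^2 - 1) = (h - 2)*(h - 1)*(h + 1)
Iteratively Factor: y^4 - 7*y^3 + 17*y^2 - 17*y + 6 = (y - 1)*(y^3 - 6*y^2 + 11*y - 6) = (y - 1)^2*(y^2 - 5*y + 6) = (y - 3)*(y - 1)^2*(y - 2)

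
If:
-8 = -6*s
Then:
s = 4/3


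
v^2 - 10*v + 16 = (v - 8)*(v - 2)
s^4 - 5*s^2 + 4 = (s - 2)*(s - 1)*(s + 1)*(s + 2)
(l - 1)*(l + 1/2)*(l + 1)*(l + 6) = l^4 + 13*l^3/2 + 2*l^2 - 13*l/2 - 3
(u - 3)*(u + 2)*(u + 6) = u^3 + 5*u^2 - 12*u - 36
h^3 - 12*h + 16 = (h - 2)^2*(h + 4)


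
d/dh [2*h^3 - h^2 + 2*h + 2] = 6*h^2 - 2*h + 2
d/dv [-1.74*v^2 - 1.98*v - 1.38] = -3.48*v - 1.98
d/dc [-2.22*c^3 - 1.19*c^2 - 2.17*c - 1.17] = -6.66*c^2 - 2.38*c - 2.17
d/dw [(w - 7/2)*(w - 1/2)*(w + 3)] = 3*w^2 - 2*w - 41/4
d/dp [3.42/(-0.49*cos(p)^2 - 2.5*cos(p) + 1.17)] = -(3.3516*cos(p) + 8.55)*sin(p)/(0.49*cos(p)^2 + 2.5*cos(p) - 1.17)^2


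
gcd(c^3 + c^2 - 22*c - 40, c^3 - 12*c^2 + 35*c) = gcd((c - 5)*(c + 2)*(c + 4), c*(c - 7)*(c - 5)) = c - 5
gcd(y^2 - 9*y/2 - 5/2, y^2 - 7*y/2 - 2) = y + 1/2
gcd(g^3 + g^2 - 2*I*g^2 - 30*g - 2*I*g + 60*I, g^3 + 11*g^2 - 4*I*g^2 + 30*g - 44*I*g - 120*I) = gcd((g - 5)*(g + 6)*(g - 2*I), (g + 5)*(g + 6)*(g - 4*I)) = g + 6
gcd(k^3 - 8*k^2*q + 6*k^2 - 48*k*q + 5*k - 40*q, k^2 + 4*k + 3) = k + 1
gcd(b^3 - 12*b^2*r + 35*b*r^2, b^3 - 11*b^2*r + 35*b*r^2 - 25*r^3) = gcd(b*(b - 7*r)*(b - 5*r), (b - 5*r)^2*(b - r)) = -b + 5*r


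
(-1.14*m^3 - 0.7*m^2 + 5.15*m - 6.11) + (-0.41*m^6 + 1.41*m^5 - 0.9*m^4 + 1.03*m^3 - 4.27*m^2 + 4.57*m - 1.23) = -0.41*m^6 + 1.41*m^5 - 0.9*m^4 - 0.11*m^3 - 4.97*m^2 + 9.72*m - 7.34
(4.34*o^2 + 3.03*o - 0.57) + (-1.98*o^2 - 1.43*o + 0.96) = 2.36*o^2 + 1.6*o + 0.39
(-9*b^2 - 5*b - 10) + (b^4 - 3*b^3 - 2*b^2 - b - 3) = b^4 - 3*b^3 - 11*b^2 - 6*b - 13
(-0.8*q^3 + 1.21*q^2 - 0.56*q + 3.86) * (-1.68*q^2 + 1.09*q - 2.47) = 1.344*q^5 - 2.9048*q^4 + 4.2357*q^3 - 10.0839*q^2 + 5.5906*q - 9.5342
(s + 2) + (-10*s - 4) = -9*s - 2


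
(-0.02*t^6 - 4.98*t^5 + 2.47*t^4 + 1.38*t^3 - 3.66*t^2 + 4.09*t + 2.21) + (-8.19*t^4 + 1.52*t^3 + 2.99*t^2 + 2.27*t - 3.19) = -0.02*t^6 - 4.98*t^5 - 5.72*t^4 + 2.9*t^3 - 0.67*t^2 + 6.36*t - 0.98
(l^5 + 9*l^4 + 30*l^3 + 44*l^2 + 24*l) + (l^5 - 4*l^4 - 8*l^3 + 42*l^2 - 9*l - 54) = 2*l^5 + 5*l^4 + 22*l^3 + 86*l^2 + 15*l - 54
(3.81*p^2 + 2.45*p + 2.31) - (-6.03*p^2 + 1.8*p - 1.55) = 9.84*p^2 + 0.65*p + 3.86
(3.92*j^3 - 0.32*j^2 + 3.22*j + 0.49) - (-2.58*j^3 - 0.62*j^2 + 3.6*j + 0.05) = 6.5*j^3 + 0.3*j^2 - 0.38*j + 0.44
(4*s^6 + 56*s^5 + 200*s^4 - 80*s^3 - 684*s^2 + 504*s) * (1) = 4*s^6 + 56*s^5 + 200*s^4 - 80*s^3 - 684*s^2 + 504*s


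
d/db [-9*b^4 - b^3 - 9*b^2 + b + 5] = -36*b^3 - 3*b^2 - 18*b + 1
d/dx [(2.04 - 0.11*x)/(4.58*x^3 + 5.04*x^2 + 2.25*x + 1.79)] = (1.0076*x^3 - 27.4752*x^2 - 20.5632*x - 4.7869)/(20.9764*x^6 + 46.1664*x^5 + 46.0116*x^4 + 39.0764*x^3 + 23.1057*x^2 + 8.055*x + 3.2041)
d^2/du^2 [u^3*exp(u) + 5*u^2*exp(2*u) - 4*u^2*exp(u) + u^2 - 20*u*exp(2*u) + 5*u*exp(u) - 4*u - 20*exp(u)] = u^3*exp(u) + 20*u^2*exp(2*u) + 2*u^2*exp(u) - 40*u*exp(2*u) - 5*u*exp(u) - 70*exp(2*u) - 18*exp(u) + 2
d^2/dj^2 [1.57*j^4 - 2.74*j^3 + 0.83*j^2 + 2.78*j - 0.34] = 18.84*j^2 - 16.44*j + 1.66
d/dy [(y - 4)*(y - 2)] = 2*y - 6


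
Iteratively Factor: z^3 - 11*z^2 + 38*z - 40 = (z - 5)*(z^2 - 6*z + 8) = (z - 5)*(z - 4)*(z - 2)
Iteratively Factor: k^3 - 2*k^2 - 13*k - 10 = (k - 5)*(k^2 + 3*k + 2) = (k - 5)*(k + 1)*(k + 2)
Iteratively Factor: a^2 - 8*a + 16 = (a - 4)*(a - 4)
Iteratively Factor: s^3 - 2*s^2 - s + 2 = (s - 2)*(s^2 - 1) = (s - 2)*(s - 1)*(s + 1)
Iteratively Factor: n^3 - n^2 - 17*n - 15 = (n + 1)*(n^2 - 2*n - 15) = (n - 5)*(n + 1)*(n + 3)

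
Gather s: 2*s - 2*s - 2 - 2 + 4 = 0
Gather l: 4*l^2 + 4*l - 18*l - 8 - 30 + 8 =4*l^2 - 14*l - 30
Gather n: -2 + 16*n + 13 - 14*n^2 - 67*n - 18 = -14*n^2 - 51*n - 7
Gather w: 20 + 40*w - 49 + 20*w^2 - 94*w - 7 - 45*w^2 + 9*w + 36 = -25*w^2 - 45*w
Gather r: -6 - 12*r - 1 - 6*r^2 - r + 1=-6*r^2 - 13*r - 6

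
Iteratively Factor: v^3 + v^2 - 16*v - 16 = (v + 1)*(v^2 - 16) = (v + 1)*(v + 4)*(v - 4)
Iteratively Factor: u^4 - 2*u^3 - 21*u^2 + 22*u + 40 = (u - 5)*(u^3 + 3*u^2 - 6*u - 8) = (u - 5)*(u + 4)*(u^2 - u - 2) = (u - 5)*(u - 2)*(u + 4)*(u + 1)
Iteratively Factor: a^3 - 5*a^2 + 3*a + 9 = (a + 1)*(a^2 - 6*a + 9) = (a - 3)*(a + 1)*(a - 3)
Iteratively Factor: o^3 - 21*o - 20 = (o + 4)*(o^2 - 4*o - 5) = (o + 1)*(o + 4)*(o - 5)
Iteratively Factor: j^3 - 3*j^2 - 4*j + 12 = (j + 2)*(j^2 - 5*j + 6) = (j - 3)*(j + 2)*(j - 2)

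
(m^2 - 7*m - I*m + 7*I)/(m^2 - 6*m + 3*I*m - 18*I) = (m^2 - m*(7 + I) + 7*I)/(m^2 + 3*m*(-2 + I) - 18*I)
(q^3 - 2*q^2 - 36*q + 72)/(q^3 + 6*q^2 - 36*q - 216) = (q - 2)/(q + 6)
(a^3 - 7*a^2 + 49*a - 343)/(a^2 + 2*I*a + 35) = (a^2 - 7*a*(1 + I) + 49*I)/(a - 5*I)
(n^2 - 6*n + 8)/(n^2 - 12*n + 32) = (n - 2)/(n - 8)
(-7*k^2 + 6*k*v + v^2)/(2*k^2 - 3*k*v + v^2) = (7*k + v)/(-2*k + v)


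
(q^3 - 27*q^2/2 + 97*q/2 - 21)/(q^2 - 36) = (2*q^2 - 15*q + 7)/(2*(q + 6))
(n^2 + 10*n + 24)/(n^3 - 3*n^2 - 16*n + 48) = (n + 6)/(n^2 - 7*n + 12)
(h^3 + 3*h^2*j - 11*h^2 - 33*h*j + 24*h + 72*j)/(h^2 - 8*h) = h + 3*j - 3 - 9*j/h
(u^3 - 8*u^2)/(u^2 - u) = u*(u - 8)/(u - 1)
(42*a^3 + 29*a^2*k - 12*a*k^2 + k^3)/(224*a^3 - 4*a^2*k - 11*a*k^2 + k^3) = (6*a^2 + 5*a*k - k^2)/(32*a^2 + 4*a*k - k^2)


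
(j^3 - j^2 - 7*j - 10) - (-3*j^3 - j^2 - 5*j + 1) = 4*j^3 - 2*j - 11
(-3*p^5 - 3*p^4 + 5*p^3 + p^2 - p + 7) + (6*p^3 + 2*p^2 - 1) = -3*p^5 - 3*p^4 + 11*p^3 + 3*p^2 - p + 6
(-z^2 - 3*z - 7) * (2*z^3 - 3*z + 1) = -2*z^5 - 6*z^4 - 11*z^3 + 8*z^2 + 18*z - 7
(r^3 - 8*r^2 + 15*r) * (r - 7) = r^4 - 15*r^3 + 71*r^2 - 105*r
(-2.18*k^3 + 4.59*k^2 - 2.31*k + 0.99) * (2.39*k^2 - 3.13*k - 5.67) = -5.2102*k^5 + 17.7935*k^4 - 7.527*k^3 - 16.4289*k^2 + 9.999*k - 5.6133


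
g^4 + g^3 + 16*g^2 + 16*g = g*(g + 1)*(g - 4*I)*(g + 4*I)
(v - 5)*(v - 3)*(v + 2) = v^3 - 6*v^2 - v + 30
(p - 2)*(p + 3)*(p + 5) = p^3 + 6*p^2 - p - 30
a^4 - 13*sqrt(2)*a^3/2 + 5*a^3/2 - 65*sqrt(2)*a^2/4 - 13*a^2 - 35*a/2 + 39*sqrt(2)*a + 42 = (a - 3/2)*(a + 4)*(a - 7*sqrt(2))*(a + sqrt(2)/2)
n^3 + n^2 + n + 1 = (n + 1)*(n - I)*(n + I)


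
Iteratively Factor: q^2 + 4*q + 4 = (q + 2)*(q + 2)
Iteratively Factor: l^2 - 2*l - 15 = (l + 3)*(l - 5)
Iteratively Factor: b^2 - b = (b - 1)*(b)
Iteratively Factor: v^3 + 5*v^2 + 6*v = (v)*(v^2 + 5*v + 6) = v*(v + 3)*(v + 2)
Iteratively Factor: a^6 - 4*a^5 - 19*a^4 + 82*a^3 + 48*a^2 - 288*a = (a + 2)*(a^5 - 6*a^4 - 7*a^3 + 96*a^2 - 144*a) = (a - 3)*(a + 2)*(a^4 - 3*a^3 - 16*a^2 + 48*a) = a*(a - 3)*(a + 2)*(a^3 - 3*a^2 - 16*a + 48) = a*(a - 4)*(a - 3)*(a + 2)*(a^2 + a - 12) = a*(a - 4)*(a - 3)*(a + 2)*(a + 4)*(a - 3)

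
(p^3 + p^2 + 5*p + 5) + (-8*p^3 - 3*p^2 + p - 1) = -7*p^3 - 2*p^2 + 6*p + 4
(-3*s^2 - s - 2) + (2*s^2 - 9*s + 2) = -s^2 - 10*s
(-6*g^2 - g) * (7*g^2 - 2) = -42*g^4 - 7*g^3 + 12*g^2 + 2*g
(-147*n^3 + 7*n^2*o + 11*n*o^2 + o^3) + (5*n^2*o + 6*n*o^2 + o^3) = -147*n^3 + 12*n^2*o + 17*n*o^2 + 2*o^3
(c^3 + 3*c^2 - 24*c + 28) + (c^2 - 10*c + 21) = c^3 + 4*c^2 - 34*c + 49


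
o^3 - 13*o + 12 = (o - 3)*(o - 1)*(o + 4)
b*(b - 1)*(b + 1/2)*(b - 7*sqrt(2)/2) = b^4 - 7*sqrt(2)*b^3/2 - b^3/2 - b^2/2 + 7*sqrt(2)*b^2/4 + 7*sqrt(2)*b/4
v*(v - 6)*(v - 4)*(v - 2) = v^4 - 12*v^3 + 44*v^2 - 48*v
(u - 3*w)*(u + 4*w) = u^2 + u*w - 12*w^2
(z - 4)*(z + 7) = z^2 + 3*z - 28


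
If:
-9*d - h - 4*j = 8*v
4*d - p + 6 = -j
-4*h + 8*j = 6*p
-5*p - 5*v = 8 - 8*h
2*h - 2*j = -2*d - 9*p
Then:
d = -7922/4609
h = 8554/4609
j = 5006/4609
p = 972/4609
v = 5340/4609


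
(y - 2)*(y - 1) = y^2 - 3*y + 2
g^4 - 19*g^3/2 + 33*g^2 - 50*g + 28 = (g - 7/2)*(g - 2)^3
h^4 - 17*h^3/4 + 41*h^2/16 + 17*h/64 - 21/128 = (h - 7/2)*(h - 3/4)*(h - 1/4)*(h + 1/4)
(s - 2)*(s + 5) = s^2 + 3*s - 10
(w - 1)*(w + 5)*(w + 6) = w^3 + 10*w^2 + 19*w - 30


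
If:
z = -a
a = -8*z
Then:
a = 0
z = 0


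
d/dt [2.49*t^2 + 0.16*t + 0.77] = 4.98*t + 0.16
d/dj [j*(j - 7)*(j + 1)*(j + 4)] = 4*j^3 - 6*j^2 - 62*j - 28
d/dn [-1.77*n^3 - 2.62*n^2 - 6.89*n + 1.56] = -5.31*n^2 - 5.24*n - 6.89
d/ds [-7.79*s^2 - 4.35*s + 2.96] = -15.58*s - 4.35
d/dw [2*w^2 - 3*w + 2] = 4*w - 3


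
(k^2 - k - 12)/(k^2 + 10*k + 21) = (k - 4)/(k + 7)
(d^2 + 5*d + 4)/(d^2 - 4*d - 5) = (d + 4)/(d - 5)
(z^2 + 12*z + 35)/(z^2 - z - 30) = (z + 7)/(z - 6)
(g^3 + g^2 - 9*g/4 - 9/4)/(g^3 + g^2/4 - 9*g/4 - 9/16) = 4*(g + 1)/(4*g + 1)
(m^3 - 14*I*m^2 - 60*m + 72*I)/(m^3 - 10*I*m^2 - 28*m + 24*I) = (m - 6*I)/(m - 2*I)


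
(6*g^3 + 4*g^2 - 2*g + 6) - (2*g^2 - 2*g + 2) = 6*g^3 + 2*g^2 + 4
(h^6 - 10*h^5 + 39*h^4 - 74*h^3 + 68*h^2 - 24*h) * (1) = h^6 - 10*h^5 + 39*h^4 - 74*h^3 + 68*h^2 - 24*h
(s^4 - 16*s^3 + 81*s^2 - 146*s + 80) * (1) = s^4 - 16*s^3 + 81*s^2 - 146*s + 80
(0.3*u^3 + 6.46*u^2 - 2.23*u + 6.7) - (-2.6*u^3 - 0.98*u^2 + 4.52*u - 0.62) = 2.9*u^3 + 7.44*u^2 - 6.75*u + 7.32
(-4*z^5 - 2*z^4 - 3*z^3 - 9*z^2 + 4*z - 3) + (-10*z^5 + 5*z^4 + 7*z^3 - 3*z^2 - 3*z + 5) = -14*z^5 + 3*z^4 + 4*z^3 - 12*z^2 + z + 2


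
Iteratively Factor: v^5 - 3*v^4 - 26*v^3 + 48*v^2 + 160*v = (v + 2)*(v^4 - 5*v^3 - 16*v^2 + 80*v) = (v + 2)*(v + 4)*(v^3 - 9*v^2 + 20*v) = (v - 4)*(v + 2)*(v + 4)*(v^2 - 5*v) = v*(v - 4)*(v + 2)*(v + 4)*(v - 5)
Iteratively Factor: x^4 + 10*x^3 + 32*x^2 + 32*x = (x + 4)*(x^3 + 6*x^2 + 8*x) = x*(x + 4)*(x^2 + 6*x + 8) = x*(x + 4)^2*(x + 2)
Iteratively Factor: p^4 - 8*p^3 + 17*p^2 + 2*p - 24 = (p - 2)*(p^3 - 6*p^2 + 5*p + 12) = (p - 2)*(p + 1)*(p^2 - 7*p + 12) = (p - 3)*(p - 2)*(p + 1)*(p - 4)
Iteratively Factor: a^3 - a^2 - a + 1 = (a - 1)*(a^2 - 1) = (a - 1)*(a + 1)*(a - 1)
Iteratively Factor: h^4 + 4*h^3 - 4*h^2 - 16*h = (h + 2)*(h^3 + 2*h^2 - 8*h) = h*(h + 2)*(h^2 + 2*h - 8) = h*(h + 2)*(h + 4)*(h - 2)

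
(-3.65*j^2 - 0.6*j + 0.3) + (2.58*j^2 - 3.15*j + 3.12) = -1.07*j^2 - 3.75*j + 3.42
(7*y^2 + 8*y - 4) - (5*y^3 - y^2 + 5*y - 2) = -5*y^3 + 8*y^2 + 3*y - 2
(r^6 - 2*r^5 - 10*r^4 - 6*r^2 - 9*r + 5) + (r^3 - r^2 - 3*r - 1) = r^6 - 2*r^5 - 10*r^4 + r^3 - 7*r^2 - 12*r + 4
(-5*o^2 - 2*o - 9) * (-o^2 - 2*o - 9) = 5*o^4 + 12*o^3 + 58*o^2 + 36*o + 81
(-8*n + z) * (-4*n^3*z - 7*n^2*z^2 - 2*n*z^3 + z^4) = 32*n^4*z + 52*n^3*z^2 + 9*n^2*z^3 - 10*n*z^4 + z^5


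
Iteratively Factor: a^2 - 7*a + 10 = (a - 5)*(a - 2)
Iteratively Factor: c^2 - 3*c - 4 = (c + 1)*(c - 4)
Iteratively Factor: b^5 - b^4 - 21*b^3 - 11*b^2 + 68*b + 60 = (b + 3)*(b^4 - 4*b^3 - 9*b^2 + 16*b + 20) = (b - 5)*(b + 3)*(b^3 + b^2 - 4*b - 4) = (b - 5)*(b + 2)*(b + 3)*(b^2 - b - 2) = (b - 5)*(b + 1)*(b + 2)*(b + 3)*(b - 2)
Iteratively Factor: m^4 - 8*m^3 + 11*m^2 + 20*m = (m - 4)*(m^3 - 4*m^2 - 5*m) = (m - 4)*(m + 1)*(m^2 - 5*m) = (m - 5)*(m - 4)*(m + 1)*(m)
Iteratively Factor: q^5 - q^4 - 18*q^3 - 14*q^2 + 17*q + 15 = (q - 5)*(q^4 + 4*q^3 + 2*q^2 - 4*q - 3) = (q - 5)*(q + 1)*(q^3 + 3*q^2 - q - 3) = (q - 5)*(q + 1)*(q + 3)*(q^2 - 1) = (q - 5)*(q - 1)*(q + 1)*(q + 3)*(q + 1)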